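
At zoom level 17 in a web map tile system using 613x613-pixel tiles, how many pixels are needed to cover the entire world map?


tiles per axis = 2^17 = 131072
total tiles = 131072^2 = 17179869184
pixels per axis = 131072 * 613 = 80347136
total pixels = 80347136^2 = 6455662263402496

6455662263402496 pixels


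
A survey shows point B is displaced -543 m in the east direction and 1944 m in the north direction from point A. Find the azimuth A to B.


az = atan2(-543, 1944) = -15.6 deg
adjusted to 0-360: 344.4 degrees

344.4 degrees


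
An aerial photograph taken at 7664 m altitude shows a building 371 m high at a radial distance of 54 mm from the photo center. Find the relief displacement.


d = h * r / H = 371 * 54 / 7664 = 2.61 mm

2.61 mm


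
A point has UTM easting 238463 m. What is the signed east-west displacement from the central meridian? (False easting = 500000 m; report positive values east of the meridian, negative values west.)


displacement = 238463 - 500000 = -261537 m

-261537 m


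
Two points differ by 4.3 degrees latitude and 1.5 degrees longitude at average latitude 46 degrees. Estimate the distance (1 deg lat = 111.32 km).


dlat_km = 4.3 * 111.32 = 478.676
dlon_km = 1.5 * 111.32 * cos(46) ≈ 115.994
dist = sqrt(478.676^2 + 115.994^2) ≈ 492.5 km

492.5 km


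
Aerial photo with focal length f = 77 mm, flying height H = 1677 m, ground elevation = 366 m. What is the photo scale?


scale = f / (H - h) = 77 mm / 1311 m = 77 / 1311000 = 1:17026

1:17026


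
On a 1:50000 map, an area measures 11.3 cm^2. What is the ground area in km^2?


ground_area = 11.3 * (50000/100)^2 = 2825000.0 m^2 = 2.825 km^2

2.825 km^2


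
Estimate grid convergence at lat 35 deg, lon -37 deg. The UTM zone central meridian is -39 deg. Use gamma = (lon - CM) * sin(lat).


gamma = (-37 - -39) * sin(35) = 2 * 0.573576 = 1.147 degrees

1.147 degrees


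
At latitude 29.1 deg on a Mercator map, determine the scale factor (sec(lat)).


SF = 1 / cos(29.1) = 1 / 0.873772 = 1.144

1.144


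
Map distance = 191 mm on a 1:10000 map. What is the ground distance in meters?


ground = 191 mm * 10000 / 1000 = 1910.0 m

1910.0 m


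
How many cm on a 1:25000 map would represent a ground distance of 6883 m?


map_cm = 6883 * 100 / 25000 = 27.532 cm ≈ 27.53 cm

27.53 cm


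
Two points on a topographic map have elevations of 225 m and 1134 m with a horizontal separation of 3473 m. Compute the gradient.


gradient = (1134 - 225) / 3473 = 909 / 3473 = 0.2617

0.2617


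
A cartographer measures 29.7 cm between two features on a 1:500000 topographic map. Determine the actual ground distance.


ground = 29.7 cm * 500000 / 100 = 148500.0 m = 148.5 km

148.5 km


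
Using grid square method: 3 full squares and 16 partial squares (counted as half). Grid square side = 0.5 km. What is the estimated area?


effective squares = 3 + 16 * 0.5 = 11.0
area = 11.0 * 0.25 = 2.75 km^2

2.75 km^2


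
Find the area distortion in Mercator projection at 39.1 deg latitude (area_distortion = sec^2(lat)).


area_distortion = 1/cos^2(39.1) = 1.66

1.66


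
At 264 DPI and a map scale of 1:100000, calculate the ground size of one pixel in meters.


pixel_cm = 2.54 / 264 ≈ 0.009621 cm
ground = pixel_cm * 100000 / 100 = 2.54 * 100000 / (264 * 100) = 254000 / 26400 ≈ 9.62 m

9.62 m


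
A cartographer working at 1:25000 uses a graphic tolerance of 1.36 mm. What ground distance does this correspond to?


ground = 1.36 mm * 25000 / 1000 = 34.0 m

34.0 m


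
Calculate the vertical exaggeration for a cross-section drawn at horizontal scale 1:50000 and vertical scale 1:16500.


VE = horizontal_scale / vertical_scale = 50000 / 16500 ≈ 3.0

3.0x


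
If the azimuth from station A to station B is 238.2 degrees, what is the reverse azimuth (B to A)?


back azimuth = (238.2 + 180) mod 360 = 58.2 degrees

58.2 degrees


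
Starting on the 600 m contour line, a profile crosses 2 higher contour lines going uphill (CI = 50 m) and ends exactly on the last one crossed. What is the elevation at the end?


elevation = 600 + 2 * 50 = 700 m

700 m


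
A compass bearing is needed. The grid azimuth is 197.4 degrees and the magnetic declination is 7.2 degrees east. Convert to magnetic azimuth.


magnetic azimuth = grid azimuth - declination (east +ve)
mag_az = 197.4 - 7.2 = 190.2 degrees

190.2 degrees


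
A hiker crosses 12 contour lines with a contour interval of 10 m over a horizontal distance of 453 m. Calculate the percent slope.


elevation change = 12 * 10 = 120 m
slope = 120 / 453 * 100 = 26.5%

26.5%


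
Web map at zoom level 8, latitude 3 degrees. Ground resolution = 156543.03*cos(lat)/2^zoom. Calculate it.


res = 156543.03 * cos(3) / 2^8 = 156543.03 * 0.99862953 / 256 = 610.66 m/pixel

610.66 m/pixel


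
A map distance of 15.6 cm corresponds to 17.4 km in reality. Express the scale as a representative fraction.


ground = 17.4 km = 1740000 cm; RF denominator = ground / map = 1740000 / 15.6 ≈ 111538; RF = 1:111538

1:111538


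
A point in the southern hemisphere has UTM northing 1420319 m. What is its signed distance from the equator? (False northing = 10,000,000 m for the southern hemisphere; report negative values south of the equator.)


For southern: actual = 1420319 - 10000000 = -8579681 m

-8579681 m


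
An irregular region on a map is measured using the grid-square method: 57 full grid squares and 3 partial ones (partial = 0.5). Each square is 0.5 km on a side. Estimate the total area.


effective squares = 57 + 3 * 0.5 = 58.5
area = 58.5 * 0.25 = 14.625 km^2

14.625 km^2


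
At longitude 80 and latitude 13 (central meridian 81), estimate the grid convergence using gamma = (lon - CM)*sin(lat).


gamma = (80 - 81) * sin(13) = -1 * 0.224951 = -0.225 degrees

-0.225 degrees


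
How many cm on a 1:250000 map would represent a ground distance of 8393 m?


map_cm = 8393 * 100 / 250000 = 3.3572 cm ≈ 3.36 cm

3.36 cm


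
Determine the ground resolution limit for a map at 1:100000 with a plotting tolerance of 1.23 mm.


ground = 1.23 mm * 100000 / 1000 = 123.0 m

123.0 m


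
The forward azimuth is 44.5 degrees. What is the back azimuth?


back azimuth = (44.5 + 180) mod 360 = 224.5 degrees

224.5 degrees


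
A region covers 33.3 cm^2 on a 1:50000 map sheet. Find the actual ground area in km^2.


ground_area = 33.3 * (50000/100)^2 = 8325000.0 m^2 = 8.325 km^2

8.325 km^2


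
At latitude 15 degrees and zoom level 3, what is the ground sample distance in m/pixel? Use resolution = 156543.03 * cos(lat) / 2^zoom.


res = 156543.03 * cos(15) / 2^3 = 156543.03 * 0.96592583 / 8 = 18901.12 m/pixel

18901.12 m/pixel


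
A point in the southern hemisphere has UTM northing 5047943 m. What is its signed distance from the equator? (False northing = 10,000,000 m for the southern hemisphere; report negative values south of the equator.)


For southern: actual = 5047943 - 10000000 = -4952057 m

-4952057 m


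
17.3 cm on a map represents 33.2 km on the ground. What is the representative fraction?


ground = 33.2 km = 3320000 cm; RF denominator = ground / map = 3320000 / 17.3 ≈ 191908; RF = 1:191908

1:191908


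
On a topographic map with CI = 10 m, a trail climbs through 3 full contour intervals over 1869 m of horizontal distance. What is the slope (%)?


elevation change = 3 * 10 = 30 m
slope = 30 / 1869 * 100 = 1.6%

1.6%


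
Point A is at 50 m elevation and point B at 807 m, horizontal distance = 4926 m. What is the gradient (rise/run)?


gradient = (807 - 50) / 4926 = 757 / 4926 = 0.1537

0.1537


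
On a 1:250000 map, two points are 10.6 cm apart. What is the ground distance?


ground = 10.6 cm * 250000 / 100 = 26500.0 m = 26.5 km

26.5 km


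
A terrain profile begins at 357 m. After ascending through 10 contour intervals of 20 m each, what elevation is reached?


elevation = 357 + 10 * 20 = 557 m

557 m


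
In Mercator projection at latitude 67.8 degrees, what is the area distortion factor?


area_distortion = 1/cos^2(67.8) = 7.005

7.005


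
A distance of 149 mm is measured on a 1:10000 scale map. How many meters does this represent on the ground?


ground = 149 mm * 10000 / 1000 = 1490.0 m

1490.0 m


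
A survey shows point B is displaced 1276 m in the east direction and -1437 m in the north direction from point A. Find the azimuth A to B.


az = atan2(1276, -1437) = 138.4 deg
adjusted to 0-360: 138.4 degrees

138.4 degrees


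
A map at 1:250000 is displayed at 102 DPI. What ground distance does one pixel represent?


pixel_cm = 2.54 / 102 ≈ 0.024902 cm
ground = pixel_cm * 250000 / 100 = 2.54 * 250000 / (102 * 100) = 635000 / 10200 ≈ 62.25 m

62.25 m


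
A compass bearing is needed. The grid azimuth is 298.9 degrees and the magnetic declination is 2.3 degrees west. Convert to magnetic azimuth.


magnetic azimuth = grid azimuth - declination (east +ve)
mag_az = 298.9 - -2.3 = 301.2 degrees

301.2 degrees


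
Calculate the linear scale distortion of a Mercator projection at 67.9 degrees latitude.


SF = 1 / cos(67.9) = 1 / 0.376224 = 2.658

2.658


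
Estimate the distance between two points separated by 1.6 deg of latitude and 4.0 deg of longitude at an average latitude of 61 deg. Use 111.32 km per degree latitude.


dlat_km = 1.6 * 111.32 = 178.112
dlon_km = 4.0 * 111.32 * cos(61) ≈ 215.876
dist = sqrt(178.112^2 + 215.876^2) ≈ 279.9 km

279.9 km


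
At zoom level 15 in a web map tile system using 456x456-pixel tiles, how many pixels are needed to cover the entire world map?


tiles per axis = 2^15 = 32768
total tiles = 32768^2 = 1073741824
pixels per axis = 32768 * 456 = 14942208
total pixels = 14942208^2 = 223269579915264

223269579915264 pixels


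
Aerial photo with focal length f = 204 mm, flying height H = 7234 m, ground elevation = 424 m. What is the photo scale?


scale = f / (H - h) = 204 mm / 6810 m = 204 / 6810000 = 1:33382

1:33382


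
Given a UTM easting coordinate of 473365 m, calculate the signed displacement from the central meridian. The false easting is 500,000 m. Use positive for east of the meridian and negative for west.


displacement = 473365 - 500000 = -26635 m

-26635 m


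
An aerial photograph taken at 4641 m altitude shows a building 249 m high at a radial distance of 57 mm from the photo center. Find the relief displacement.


d = h * r / H = 249 * 57 / 4641 = 3.06 mm

3.06 mm


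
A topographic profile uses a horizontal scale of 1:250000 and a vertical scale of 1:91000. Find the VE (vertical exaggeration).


VE = horizontal_scale / vertical_scale = 250000 / 91000 ≈ 2.7

2.7x


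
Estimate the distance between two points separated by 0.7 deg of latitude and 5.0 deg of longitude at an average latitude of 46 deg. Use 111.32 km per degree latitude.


dlat_km = 0.7 * 111.32 = 77.924
dlon_km = 5.0 * 111.32 * cos(46) ≈ 386.647
dist = sqrt(77.924^2 + 386.647^2) ≈ 394.4 km

394.4 km


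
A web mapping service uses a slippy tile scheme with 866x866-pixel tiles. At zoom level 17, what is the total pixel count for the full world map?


tiles per axis = 2^17 = 131072
total tiles = 131072^2 = 17179869184
pixels per axis = 131072 * 866 = 113508352
total pixels = 113508352^2 = 12884145973755904

12884145973755904 pixels


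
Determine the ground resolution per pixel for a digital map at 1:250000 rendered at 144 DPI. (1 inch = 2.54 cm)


pixel_cm = 2.54 / 144 ≈ 0.017639 cm
ground = pixel_cm * 250000 / 100 = 2.54 * 250000 / (144 * 100) = 635000 / 14400 ≈ 44.1 m

44.1 m


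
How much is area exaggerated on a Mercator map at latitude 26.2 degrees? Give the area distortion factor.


area_distortion = 1/cos^2(26.2) = 1.242

1.242


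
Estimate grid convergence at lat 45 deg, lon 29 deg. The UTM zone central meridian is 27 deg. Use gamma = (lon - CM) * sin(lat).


gamma = (29 - 27) * sin(45) = 2 * 0.707107 = 1.414 degrees

1.414 degrees


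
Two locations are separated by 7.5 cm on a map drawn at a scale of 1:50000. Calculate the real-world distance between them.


ground = 7.5 cm * 50000 / 100 = 3750.0 m = 3.75 km

3.75 km


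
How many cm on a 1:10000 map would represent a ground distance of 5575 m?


map_cm = 5575 * 100 / 10000 = 55.75 cm

55.75 cm


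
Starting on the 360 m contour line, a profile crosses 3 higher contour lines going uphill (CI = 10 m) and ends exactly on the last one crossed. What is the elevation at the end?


elevation = 360 + 3 * 10 = 390 m

390 m


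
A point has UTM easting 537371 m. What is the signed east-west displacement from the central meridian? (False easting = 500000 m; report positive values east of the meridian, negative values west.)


displacement = 537371 - 500000 = 37371 m

37371 m


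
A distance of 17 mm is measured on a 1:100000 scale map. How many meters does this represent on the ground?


ground = 17 mm * 100000 / 1000 = 1700.0 m

1700.0 m


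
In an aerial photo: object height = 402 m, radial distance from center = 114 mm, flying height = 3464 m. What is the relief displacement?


d = h * r / H = 402 * 114 / 3464 = 13.23 mm

13.23 mm


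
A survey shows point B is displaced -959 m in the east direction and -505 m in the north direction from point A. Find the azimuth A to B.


az = atan2(-959, -505) = -117.8 deg
adjusted to 0-360: 242.2 degrees

242.2 degrees


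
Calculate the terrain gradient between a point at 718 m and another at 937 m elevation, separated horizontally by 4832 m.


gradient = (937 - 718) / 4832 = 219 / 4832 = 0.0453

0.0453


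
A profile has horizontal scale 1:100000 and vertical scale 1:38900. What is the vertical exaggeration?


VE = horizontal_scale / vertical_scale = 100000 / 38900 ≈ 2.6

2.6x


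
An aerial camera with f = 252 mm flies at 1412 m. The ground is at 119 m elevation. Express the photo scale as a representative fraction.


scale = f / (H - h) = 252 mm / 1293 m = 252 / 1293000 = 1:5131

1:5131


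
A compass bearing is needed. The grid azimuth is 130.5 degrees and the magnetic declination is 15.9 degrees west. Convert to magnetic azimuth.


magnetic azimuth = grid azimuth - declination (east +ve)
mag_az = 130.5 - -15.9 = 146.4 degrees

146.4 degrees


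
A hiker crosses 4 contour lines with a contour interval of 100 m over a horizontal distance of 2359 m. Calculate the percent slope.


elevation change = 4 * 100 = 400 m
slope = 400 / 2359 * 100 = 17.0%

17.0%


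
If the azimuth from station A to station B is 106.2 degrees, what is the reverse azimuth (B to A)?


back azimuth = (106.2 + 180) mod 360 = 286.2 degrees

286.2 degrees


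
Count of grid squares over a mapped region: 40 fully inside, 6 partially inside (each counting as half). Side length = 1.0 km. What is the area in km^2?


effective squares = 40 + 6 * 0.5 = 43.0
area = 43.0 * 1.0 = 43.0 km^2

43.0 km^2


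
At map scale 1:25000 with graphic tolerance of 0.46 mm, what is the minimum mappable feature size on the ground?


ground = 0.46 mm * 25000 / 1000 = 11.5 m

11.5 m


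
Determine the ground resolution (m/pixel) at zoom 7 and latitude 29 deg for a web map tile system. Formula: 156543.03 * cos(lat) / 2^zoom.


res = 156543.03 * cos(29) / 2^7 = 156543.03 * 0.87461971 / 128 = 1069.65 m/pixel

1069.65 m/pixel


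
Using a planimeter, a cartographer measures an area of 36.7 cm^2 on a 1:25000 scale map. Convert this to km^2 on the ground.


ground_area = 36.7 * (25000/100)^2 = 2293750.0 m^2 = 2.29375 km^2 ≈ 2.294 km^2

2.294 km^2


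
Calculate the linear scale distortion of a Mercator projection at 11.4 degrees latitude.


SF = 1 / cos(11.4) = 1 / 0.980271 = 1.02

1.02


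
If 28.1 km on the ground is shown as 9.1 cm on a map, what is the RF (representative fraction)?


ground = 28.1 km = 2810000 cm; RF denominator = ground / map = 2810000 / 9.1 ≈ 308791; RF = 1:308791

1:308791


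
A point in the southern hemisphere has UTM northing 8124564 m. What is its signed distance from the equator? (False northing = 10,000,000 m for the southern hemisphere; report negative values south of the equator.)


For southern: actual = 8124564 - 10000000 = -1875436 m

-1875436 m


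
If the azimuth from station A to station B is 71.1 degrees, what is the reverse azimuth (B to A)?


back azimuth = (71.1 + 180) mod 360 = 251.1 degrees

251.1 degrees


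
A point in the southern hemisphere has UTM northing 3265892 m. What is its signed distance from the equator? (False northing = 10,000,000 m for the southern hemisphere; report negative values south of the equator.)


For southern: actual = 3265892 - 10000000 = -6734108 m

-6734108 m


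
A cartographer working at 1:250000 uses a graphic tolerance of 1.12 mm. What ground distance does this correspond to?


ground = 1.12 mm * 250000 / 1000 = 280.0 m

280.0 m


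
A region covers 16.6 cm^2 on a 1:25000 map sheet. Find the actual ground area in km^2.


ground_area = 16.6 * (25000/100)^2 = 1037500.0 m^2 = 1.0375 km^2 ≈ 1.038 km^2

1.038 km^2


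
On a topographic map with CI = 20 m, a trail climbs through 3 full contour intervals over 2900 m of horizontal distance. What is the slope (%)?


elevation change = 3 * 20 = 60 m
slope = 60 / 2900 * 100 = 2.1%

2.1%


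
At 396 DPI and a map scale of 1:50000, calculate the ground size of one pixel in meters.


pixel_cm = 2.54 / 396 ≈ 0.006414 cm
ground = pixel_cm * 50000 / 100 = 2.54 * 50000 / (396 * 100) = 127000 / 39600 ≈ 3.21 m

3.21 m


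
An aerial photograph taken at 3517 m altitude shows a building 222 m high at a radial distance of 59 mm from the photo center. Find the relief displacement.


d = h * r / H = 222 * 59 / 3517 = 3.72 mm

3.72 mm


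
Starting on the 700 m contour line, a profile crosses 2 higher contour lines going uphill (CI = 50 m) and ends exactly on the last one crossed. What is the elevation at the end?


elevation = 700 + 2 * 50 = 800 m

800 m


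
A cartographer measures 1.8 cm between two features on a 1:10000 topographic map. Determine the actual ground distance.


ground = 1.8 cm * 10000 / 100 = 180.0 m

180.0 m


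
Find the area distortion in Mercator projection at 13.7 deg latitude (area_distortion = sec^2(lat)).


area_distortion = 1/cos^2(13.7) = 1.059

1.059


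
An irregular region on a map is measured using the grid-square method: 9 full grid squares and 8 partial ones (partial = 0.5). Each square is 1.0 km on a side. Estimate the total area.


effective squares = 9 + 8 * 0.5 = 13.0
area = 13.0 * 1.0 = 13.0 km^2

13.0 km^2


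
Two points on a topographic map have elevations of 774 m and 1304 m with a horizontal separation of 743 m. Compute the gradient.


gradient = (1304 - 774) / 743 = 530 / 743 = 0.7133

0.7133


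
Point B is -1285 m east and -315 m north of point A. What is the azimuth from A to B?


az = atan2(-1285, -315) = -103.8 deg
adjusted to 0-360: 256.2 degrees

256.2 degrees


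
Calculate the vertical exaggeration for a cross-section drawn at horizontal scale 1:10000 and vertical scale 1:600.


VE = horizontal_scale / vertical_scale = 10000 / 600 ≈ 16.7

16.7x


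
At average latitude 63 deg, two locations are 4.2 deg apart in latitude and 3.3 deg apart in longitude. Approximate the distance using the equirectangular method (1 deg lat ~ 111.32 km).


dlat_km = 4.2 * 111.32 = 467.544
dlon_km = 3.3 * 111.32 * cos(63) ≈ 166.776
dist = sqrt(467.544^2 + 166.776^2) ≈ 496.4 km

496.4 km


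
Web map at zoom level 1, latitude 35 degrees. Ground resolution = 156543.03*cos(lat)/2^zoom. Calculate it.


res = 156543.03 * cos(35) / 2^1 = 156543.03 * 0.81915204 / 2 = 64116.27 m/pixel

64116.27 m/pixel


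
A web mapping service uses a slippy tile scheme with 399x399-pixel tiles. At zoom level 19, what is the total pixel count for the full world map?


tiles per axis = 2^19 = 524288
total tiles = 524288^2 = 274877906944
pixels per axis = 524288 * 399 = 209190912
total pixels = 209190912^2 = 43760837663391744

43760837663391744 pixels


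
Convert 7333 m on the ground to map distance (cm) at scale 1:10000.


map_cm = 7333 * 100 / 10000 = 73.33 cm

73.33 cm


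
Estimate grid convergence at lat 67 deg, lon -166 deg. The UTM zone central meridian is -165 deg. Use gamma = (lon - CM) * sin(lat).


gamma = (-166 - -165) * sin(67) = -1 * 0.920505 = -0.921 degrees

-0.921 degrees


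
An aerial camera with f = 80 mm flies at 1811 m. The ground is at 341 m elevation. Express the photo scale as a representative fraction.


scale = f / (H - h) = 80 mm / 1470 m = 80 / 1470000 = 1:18375

1:18375


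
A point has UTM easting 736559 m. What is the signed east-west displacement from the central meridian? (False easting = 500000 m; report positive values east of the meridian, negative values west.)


displacement = 736559 - 500000 = 236559 m

236559 m


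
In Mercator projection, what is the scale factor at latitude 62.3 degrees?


SF = 1 / cos(62.3) = 1 / 0.464842 = 2.151

2.151


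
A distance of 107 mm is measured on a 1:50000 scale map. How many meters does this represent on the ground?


ground = 107 mm * 50000 / 1000 = 5350.0 m

5350.0 m


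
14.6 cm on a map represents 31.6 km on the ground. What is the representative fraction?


ground = 31.6 km = 3160000 cm; RF denominator = ground / map = 3160000 / 14.6 ≈ 216438; RF = 1:216438

1:216438


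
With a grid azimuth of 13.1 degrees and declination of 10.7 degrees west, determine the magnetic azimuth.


magnetic azimuth = grid azimuth - declination (east +ve)
mag_az = 13.1 - -10.7 = 23.8 degrees

23.8 degrees


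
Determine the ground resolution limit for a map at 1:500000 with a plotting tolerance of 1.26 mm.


ground = 1.26 mm * 500000 / 1000 = 630.0 m

630.0 m


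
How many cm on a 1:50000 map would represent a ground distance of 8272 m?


map_cm = 8272 * 100 / 50000 = 16.544 cm ≈ 16.54 cm

16.54 cm


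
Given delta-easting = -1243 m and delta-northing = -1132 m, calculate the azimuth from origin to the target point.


az = atan2(-1243, -1132) = -132.3 deg
adjusted to 0-360: 227.7 degrees

227.7 degrees


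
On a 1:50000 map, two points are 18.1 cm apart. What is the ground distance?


ground = 18.1 cm * 50000 / 100 = 9050.0 m = 9.05 km

9.05 km


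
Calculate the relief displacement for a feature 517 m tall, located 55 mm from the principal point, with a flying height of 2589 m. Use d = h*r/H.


d = h * r / H = 517 * 55 / 2589 = 10.98 mm

10.98 mm


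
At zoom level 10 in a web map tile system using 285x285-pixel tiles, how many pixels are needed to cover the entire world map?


tiles per axis = 2^10 = 1024
total tiles = 1024^2 = 1048576
pixels per axis = 1024 * 285 = 291840
total pixels = 291840^2 = 85170585600

85170585600 pixels


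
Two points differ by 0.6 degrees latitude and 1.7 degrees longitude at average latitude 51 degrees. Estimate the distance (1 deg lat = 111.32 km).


dlat_km = 0.6 * 111.32 = 66.792
dlon_km = 1.7 * 111.32 * cos(51) ≈ 119.095
dist = sqrt(66.792^2 + 119.095^2) ≈ 136.5 km

136.5 km


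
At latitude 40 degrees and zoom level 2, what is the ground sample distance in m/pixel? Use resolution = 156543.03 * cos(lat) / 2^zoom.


res = 156543.03 * cos(40) / 2^2 = 156543.03 * 0.76604444 / 4 = 29979.73 m/pixel

29979.73 m/pixel


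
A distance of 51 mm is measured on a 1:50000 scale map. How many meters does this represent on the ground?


ground = 51 mm * 50000 / 1000 = 2550.0 m

2550.0 m


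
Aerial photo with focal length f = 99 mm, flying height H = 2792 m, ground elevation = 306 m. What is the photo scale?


scale = f / (H - h) = 99 mm / 2486 m = 99 / 2486000 = 1:25111

1:25111


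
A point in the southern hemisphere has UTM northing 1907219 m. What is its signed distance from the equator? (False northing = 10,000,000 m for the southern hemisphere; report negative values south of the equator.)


For southern: actual = 1907219 - 10000000 = -8092781 m

-8092781 m


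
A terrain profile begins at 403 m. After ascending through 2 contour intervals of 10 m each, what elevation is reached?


elevation = 403 + 2 * 10 = 423 m

423 m


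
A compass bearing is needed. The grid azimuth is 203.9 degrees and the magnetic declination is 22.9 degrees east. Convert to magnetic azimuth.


magnetic azimuth = grid azimuth - declination (east +ve)
mag_az = 203.9 - 22.9 = 181.0 degrees

181.0 degrees


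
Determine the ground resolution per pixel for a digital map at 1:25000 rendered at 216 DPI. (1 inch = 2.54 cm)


pixel_cm = 2.54 / 216 ≈ 0.011759 cm
ground = pixel_cm * 25000 / 100 = 2.54 * 25000 / (216 * 100) = 63500 / 21600 ≈ 2.94 m

2.94 m


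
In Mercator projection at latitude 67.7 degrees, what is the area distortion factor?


area_distortion = 1/cos^2(67.7) = 6.945

6.945


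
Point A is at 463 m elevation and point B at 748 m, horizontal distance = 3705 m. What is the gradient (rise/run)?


gradient = (748 - 463) / 3705 = 285 / 3705 = 0.0769

0.0769


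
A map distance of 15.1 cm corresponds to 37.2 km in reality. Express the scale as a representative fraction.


ground = 37.2 km = 3720000 cm; RF denominator = ground / map = 3720000 / 15.1 ≈ 246358; RF = 1:246358

1:246358


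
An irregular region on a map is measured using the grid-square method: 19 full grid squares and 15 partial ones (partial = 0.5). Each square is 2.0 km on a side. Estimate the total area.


effective squares = 19 + 15 * 0.5 = 26.5
area = 26.5 * 4.0 = 106.0 km^2

106.0 km^2


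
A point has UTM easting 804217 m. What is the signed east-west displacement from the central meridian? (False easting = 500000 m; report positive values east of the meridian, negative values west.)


displacement = 804217 - 500000 = 304217 m

304217 m


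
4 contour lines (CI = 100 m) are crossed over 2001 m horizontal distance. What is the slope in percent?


elevation change = 4 * 100 = 400 m
slope = 400 / 2001 * 100 = 20.0%

20.0%


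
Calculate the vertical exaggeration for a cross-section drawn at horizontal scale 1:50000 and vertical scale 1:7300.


VE = horizontal_scale / vertical_scale = 50000 / 7300 ≈ 6.8

6.8x


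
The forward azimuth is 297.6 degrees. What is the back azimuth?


back azimuth = (297.6 + 180) mod 360 = 117.6 degrees

117.6 degrees


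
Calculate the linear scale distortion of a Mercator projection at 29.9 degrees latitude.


SF = 1 / cos(29.9) = 1 / 0.866897 = 1.154

1.154


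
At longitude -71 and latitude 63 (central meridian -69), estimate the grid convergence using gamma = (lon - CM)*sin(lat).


gamma = (-71 - -69) * sin(63) = -2 * 0.891007 = -1.782 degrees

-1.782 degrees


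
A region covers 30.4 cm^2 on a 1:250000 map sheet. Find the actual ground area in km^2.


ground_area = 30.4 * (250000/100)^2 = 190000000.0 m^2 = 190.0 km^2

190.0 km^2


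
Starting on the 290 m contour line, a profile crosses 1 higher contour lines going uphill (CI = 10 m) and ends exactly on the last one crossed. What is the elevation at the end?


elevation = 290 + 1 * 10 = 300 m

300 m


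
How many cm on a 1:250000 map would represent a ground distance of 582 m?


map_cm = 582 * 100 / 250000 = 0.2328 cm ≈ 0.23 cm

0.23 cm


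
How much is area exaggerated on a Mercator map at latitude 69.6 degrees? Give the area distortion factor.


area_distortion = 1/cos^2(69.6) = 8.23

8.23


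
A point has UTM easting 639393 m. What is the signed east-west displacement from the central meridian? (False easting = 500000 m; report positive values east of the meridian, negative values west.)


displacement = 639393 - 500000 = 139393 m

139393 m


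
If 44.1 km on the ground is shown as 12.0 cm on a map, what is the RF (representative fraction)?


ground = 44.1 km = 4410000 cm; RF denominator = ground / map = 4410000 / 12.0 = 367500; RF = 1:367500

1:367500


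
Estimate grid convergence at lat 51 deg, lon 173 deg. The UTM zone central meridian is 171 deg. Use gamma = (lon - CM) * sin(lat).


gamma = (173 - 171) * sin(51) = 2 * 0.777146 = 1.554 degrees

1.554 degrees


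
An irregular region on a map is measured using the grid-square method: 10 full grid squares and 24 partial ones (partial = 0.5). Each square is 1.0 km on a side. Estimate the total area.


effective squares = 10 + 24 * 0.5 = 22.0
area = 22.0 * 1.0 = 22.0 km^2

22.0 km^2


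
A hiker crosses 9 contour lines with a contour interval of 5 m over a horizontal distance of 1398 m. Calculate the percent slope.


elevation change = 9 * 5 = 45 m
slope = 45 / 1398 * 100 = 3.2%

3.2%


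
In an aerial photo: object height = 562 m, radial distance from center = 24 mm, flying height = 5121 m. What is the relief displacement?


d = h * r / H = 562 * 24 / 5121 = 2.63 mm

2.63 mm


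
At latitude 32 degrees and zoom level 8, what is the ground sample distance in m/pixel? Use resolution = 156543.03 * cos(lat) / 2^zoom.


res = 156543.03 * cos(32) / 2^8 = 156543.03 * 0.8480481 / 256 = 518.58 m/pixel

518.58 m/pixel


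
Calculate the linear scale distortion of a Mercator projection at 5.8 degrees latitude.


SF = 1 / cos(5.8) = 1 / 0.994881 = 1.005

1.005


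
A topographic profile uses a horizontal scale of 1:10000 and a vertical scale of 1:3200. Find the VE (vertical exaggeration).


VE = horizontal_scale / vertical_scale = 10000 / 3200 = 3.125 ≈ 3.1

3.1x


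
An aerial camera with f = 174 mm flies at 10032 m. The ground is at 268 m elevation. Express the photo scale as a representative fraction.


scale = f / (H - h) = 174 mm / 9764 m = 174 / 9764000 = 1:56115

1:56115


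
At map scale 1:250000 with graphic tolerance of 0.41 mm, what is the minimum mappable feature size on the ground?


ground = 0.41 mm * 250000 / 1000 = 102.5 m

102.5 m


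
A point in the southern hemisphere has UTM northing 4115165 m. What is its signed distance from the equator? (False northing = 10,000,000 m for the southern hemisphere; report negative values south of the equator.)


For southern: actual = 4115165 - 10000000 = -5884835 m

-5884835 m


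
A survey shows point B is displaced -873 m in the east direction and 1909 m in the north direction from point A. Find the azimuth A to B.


az = atan2(-873, 1909) = -24.6 deg
adjusted to 0-360: 335.4 degrees

335.4 degrees


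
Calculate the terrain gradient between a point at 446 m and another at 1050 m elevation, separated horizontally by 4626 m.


gradient = (1050 - 446) / 4626 = 604 / 4626 = 0.1306

0.1306


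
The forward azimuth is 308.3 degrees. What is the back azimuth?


back azimuth = (308.3 + 180) mod 360 = 128.3 degrees

128.3 degrees


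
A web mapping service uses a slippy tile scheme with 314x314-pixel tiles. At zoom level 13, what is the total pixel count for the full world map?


tiles per axis = 2^13 = 8192
total tiles = 8192^2 = 67108864
pixels per axis = 8192 * 314 = 2572288
total pixels = 2572288^2 = 6616665554944

6616665554944 pixels


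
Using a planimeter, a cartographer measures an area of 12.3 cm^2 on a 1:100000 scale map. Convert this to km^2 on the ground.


ground_area = 12.3 * (100000/100)^2 = 12300000.0 m^2 = 12.3 km^2

12.3 km^2


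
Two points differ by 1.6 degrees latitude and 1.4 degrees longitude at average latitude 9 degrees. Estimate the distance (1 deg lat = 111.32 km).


dlat_km = 1.6 * 111.32 = 178.112
dlon_km = 1.4 * 111.32 * cos(9) ≈ 153.929
dist = sqrt(178.112^2 + 153.929^2) ≈ 235.4 km

235.4 km


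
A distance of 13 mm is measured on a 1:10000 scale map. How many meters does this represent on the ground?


ground = 13 mm * 10000 / 1000 = 130.0 m

130.0 m


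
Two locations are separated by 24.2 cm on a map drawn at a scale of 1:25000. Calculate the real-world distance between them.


ground = 24.2 cm * 25000 / 100 = 6050.0 m = 6.05 km

6.05 km


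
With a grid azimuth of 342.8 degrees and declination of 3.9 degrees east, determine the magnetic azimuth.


magnetic azimuth = grid azimuth - declination (east +ve)
mag_az = 342.8 - 3.9 = 338.9 degrees

338.9 degrees


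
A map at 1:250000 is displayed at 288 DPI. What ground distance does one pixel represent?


pixel_cm = 2.54 / 288 ≈ 0.008819 cm
ground = pixel_cm * 250000 / 100 = 2.54 * 250000 / (288 * 100) = 635000 / 28800 ≈ 22.05 m

22.05 m


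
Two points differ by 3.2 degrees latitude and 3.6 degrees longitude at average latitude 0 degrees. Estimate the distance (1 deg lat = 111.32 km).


dlat_km = 3.2 * 111.32 = 356.224
dlon_km = 3.6 * 111.32 * cos(0) ≈ 400.752
dist = sqrt(356.224^2 + 400.752^2) ≈ 536.2 km

536.2 km


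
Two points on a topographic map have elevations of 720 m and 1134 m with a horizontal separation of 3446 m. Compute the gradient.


gradient = (1134 - 720) / 3446 = 414 / 3446 = 0.1201

0.1201


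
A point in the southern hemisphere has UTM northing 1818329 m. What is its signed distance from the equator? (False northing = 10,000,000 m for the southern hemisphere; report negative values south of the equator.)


For southern: actual = 1818329 - 10000000 = -8181671 m

-8181671 m


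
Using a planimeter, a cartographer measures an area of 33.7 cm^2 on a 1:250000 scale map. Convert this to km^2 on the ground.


ground_area = 33.7 * (250000/100)^2 = 210625000.0 m^2 = 210.625 km^2

210.625 km^2


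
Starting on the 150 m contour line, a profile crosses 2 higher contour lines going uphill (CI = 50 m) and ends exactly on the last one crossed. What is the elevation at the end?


elevation = 150 + 2 * 50 = 250 m

250 m


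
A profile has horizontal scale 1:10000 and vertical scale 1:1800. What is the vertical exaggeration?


VE = horizontal_scale / vertical_scale = 10000 / 1800 ≈ 5.6

5.6x


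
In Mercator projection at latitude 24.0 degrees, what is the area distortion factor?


area_distortion = 1/cos^2(24.0) = 1.198

1.198


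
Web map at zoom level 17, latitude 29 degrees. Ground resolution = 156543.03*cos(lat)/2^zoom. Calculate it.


res = 156543.03 * cos(29) / 2^17 = 156543.03 * 0.87461971 / 131072 = 1.04 m/pixel

1.04 m/pixel


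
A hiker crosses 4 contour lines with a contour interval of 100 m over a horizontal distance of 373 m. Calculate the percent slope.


elevation change = 4 * 100 = 400 m
slope = 400 / 373 * 100 = 107.2%

107.2%


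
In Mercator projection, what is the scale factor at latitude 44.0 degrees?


SF = 1 / cos(44.0) = 1 / 0.71934 = 1.39

1.39


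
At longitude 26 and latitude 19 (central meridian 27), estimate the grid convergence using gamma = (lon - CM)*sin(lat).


gamma = (26 - 27) * sin(19) = -1 * 0.325568 = -0.326 degrees

-0.326 degrees


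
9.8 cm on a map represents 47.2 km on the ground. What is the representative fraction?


ground = 47.2 km = 4720000 cm; RF denominator = ground / map = 4720000 / 9.8 ≈ 481633; RF = 1:481633

1:481633


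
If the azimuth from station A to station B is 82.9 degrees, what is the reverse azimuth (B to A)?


back azimuth = (82.9 + 180) mod 360 = 262.9 degrees

262.9 degrees


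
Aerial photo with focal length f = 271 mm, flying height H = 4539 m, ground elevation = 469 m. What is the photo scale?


scale = f / (H - h) = 271 mm / 4070 m = 271 / 4070000 = 1:15018

1:15018


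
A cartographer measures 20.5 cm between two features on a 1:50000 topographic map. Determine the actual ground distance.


ground = 20.5 cm * 50000 / 100 = 10250.0 m = 10.25 km

10.25 km


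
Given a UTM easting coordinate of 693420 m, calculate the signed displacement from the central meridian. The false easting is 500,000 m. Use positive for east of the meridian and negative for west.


displacement = 693420 - 500000 = 193420 m

193420 m


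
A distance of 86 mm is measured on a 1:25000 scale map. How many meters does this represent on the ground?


ground = 86 mm * 25000 / 1000 = 2150.0 m

2150.0 m


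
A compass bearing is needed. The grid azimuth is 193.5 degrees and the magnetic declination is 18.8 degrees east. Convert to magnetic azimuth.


magnetic azimuth = grid azimuth - declination (east +ve)
mag_az = 193.5 - 18.8 = 174.7 degrees

174.7 degrees


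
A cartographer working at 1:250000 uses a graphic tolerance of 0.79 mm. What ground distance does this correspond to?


ground = 0.79 mm * 250000 / 1000 = 197.5 m

197.5 m


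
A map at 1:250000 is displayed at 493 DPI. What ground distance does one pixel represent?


pixel_cm = 2.54 / 493 ≈ 0.005152 cm
ground = pixel_cm * 250000 / 100 = 2.54 * 250000 / (493 * 100) = 635000 / 49300 ≈ 12.88 m

12.88 m


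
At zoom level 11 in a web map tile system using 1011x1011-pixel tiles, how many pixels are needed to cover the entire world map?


tiles per axis = 2^11 = 2048
total tiles = 2048^2 = 4194304
pixels per axis = 2048 * 1011 = 2070528
total pixels = 2070528^2 = 4287086198784

4287086198784 pixels


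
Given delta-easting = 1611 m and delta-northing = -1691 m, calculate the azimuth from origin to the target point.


az = atan2(1611, -1691) = 136.4 deg
adjusted to 0-360: 136.4 degrees

136.4 degrees


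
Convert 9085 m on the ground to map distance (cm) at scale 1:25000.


map_cm = 9085 * 100 / 25000 = 36.34 cm

36.34 cm


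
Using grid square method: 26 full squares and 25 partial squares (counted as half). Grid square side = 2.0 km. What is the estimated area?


effective squares = 26 + 25 * 0.5 = 38.5
area = 38.5 * 4.0 = 154.0 km^2

154.0 km^2


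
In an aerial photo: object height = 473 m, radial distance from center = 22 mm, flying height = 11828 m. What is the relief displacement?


d = h * r / H = 473 * 22 / 11828 = 0.88 mm

0.88 mm


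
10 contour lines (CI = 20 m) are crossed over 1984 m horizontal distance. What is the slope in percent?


elevation change = 10 * 20 = 200 m
slope = 200 / 1984 * 100 = 10.1%

10.1%


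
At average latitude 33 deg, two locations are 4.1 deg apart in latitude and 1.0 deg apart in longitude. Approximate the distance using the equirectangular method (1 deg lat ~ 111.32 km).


dlat_km = 4.1 * 111.32 = 456.412
dlon_km = 1.0 * 111.32 * cos(33) ≈ 93.361
dist = sqrt(456.412^2 + 93.361^2) ≈ 465.9 km

465.9 km


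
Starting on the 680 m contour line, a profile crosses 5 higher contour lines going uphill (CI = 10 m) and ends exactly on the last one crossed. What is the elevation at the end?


elevation = 680 + 5 * 10 = 730 m

730 m


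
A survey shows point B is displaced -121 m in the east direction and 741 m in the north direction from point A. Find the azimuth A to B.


az = atan2(-121, 741) = -9.3 deg
adjusted to 0-360: 350.7 degrees

350.7 degrees


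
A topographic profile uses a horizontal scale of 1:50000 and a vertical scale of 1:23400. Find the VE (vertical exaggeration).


VE = horizontal_scale / vertical_scale = 50000 / 23400 ≈ 2.1

2.1x


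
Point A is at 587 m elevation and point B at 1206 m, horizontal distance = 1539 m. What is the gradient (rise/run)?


gradient = (1206 - 587) / 1539 = 619 / 1539 = 0.4022

0.4022


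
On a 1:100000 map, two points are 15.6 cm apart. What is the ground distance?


ground = 15.6 cm * 100000 / 100 = 15600.0 m = 15.6 km

15.6 km


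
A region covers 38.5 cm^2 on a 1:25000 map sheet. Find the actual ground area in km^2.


ground_area = 38.5 * (25000/100)^2 = 2406250.0 m^2 = 2.40625 km^2 ≈ 2.406 km^2

2.406 km^2
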